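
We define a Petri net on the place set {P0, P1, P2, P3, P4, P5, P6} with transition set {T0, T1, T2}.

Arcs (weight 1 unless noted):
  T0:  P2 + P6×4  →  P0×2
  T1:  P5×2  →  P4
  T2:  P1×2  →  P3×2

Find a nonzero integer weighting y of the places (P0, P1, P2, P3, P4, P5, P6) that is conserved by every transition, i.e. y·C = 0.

y = (P0:1, P1:0, P2:2, P3:0, P4:0, P5:0, P6:0)

Incidence matrix C (rows=places, cols=transitions):
       T0   T1   T2
   P0   2    0    0
   P1   0    0   -2
   P2  -1    0    0
   P3   0    0    2
   P4   0    1    0
   P5   0   -2    0
   P6  -4    0    0

Candidate y = [1, 0, 2, 0, 0, 0, 0]; check y·C column-wise:
  col T0: 1·2 + 2·-1 + 0·-4 = 0
  col T1: 1·0 + 2·0 + 0·1 + 0·-2 = 0
  col T2: 1·0 + 0·-2 + 2·0 + 0·2 = 0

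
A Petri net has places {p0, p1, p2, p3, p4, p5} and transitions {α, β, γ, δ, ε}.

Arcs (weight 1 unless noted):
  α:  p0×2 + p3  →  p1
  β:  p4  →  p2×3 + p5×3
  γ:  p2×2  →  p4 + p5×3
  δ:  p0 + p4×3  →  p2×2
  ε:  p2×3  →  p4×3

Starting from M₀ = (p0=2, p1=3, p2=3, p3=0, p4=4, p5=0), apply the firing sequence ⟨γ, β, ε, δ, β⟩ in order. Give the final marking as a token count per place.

step 1: fire γ:  (p0=2, p1=3, p2=3, p3=0, p4=4, p5=0) → (p0=2, p1=3, p2=1, p3=0, p4=5, p5=3)
step 2: fire β:  (p0=2, p1=3, p2=1, p3=0, p4=5, p5=3) → (p0=2, p1=3, p2=4, p3=0, p4=4, p5=6)
step 3: fire ε:  (p0=2, p1=3, p2=4, p3=0, p4=4, p5=6) → (p0=2, p1=3, p2=1, p3=0, p4=7, p5=6)
step 4: fire δ:  (p0=2, p1=3, p2=1, p3=0, p4=7, p5=6) → (p0=1, p1=3, p2=3, p3=0, p4=4, p5=6)
step 5: fire β:  (p0=1, p1=3, p2=3, p3=0, p4=4, p5=6) → (p0=1, p1=3, p2=6, p3=0, p4=3, p5=9)

(p0=1, p1=3, p2=6, p3=0, p4=3, p5=9)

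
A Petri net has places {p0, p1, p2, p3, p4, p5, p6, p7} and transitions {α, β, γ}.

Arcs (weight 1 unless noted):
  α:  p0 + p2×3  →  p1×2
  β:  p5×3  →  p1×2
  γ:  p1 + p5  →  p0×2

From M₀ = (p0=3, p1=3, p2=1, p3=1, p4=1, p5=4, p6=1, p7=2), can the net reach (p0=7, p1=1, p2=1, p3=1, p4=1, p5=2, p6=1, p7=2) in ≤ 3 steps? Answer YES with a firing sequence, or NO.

step 1: fire γ:  (p0=3, p1=3, p2=1, p3=1, p4=1, p5=4, p6=1, p7=2) → (p0=5, p1=2, p2=1, p3=1, p4=1, p5=3, p6=1, p7=2)
step 2: fire γ:  (p0=5, p1=2, p2=1, p3=1, p4=1, p5=3, p6=1, p7=2) → (p0=7, p1=1, p2=1, p3=1, p4=1, p5=2, p6=1, p7=2)

YES — reachable via ⟨γ, γ⟩ (2 firings)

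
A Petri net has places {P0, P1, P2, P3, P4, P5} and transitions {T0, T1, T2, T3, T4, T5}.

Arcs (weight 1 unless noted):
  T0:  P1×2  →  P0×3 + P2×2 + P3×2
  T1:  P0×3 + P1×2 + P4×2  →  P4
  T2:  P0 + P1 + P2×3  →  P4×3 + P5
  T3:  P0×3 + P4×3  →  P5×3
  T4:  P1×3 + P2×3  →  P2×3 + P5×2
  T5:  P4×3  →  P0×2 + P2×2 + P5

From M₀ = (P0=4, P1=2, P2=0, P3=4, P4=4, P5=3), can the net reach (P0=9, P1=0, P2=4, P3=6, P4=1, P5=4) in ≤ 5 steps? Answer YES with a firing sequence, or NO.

YES — reachable via ⟨T0, T5⟩ (2 firings)

step 1: fire T0:  (P0=4, P1=2, P2=0, P3=4, P4=4, P5=3) → (P0=7, P1=0, P2=2, P3=6, P4=4, P5=3)
step 2: fire T5:  (P0=7, P1=0, P2=2, P3=6, P4=4, P5=3) → (P0=9, P1=0, P2=4, P3=6, P4=1, P5=4)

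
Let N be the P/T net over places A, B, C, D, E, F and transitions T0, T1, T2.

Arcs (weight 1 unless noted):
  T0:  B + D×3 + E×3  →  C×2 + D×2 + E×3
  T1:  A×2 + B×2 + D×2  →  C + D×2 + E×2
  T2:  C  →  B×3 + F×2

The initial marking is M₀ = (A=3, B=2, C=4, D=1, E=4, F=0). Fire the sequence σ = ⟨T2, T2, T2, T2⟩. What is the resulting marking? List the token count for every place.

step 1: fire T2:  (A=3, B=2, C=4, D=1, E=4, F=0) → (A=3, B=5, C=3, D=1, E=4, F=2)
step 2: fire T2:  (A=3, B=5, C=3, D=1, E=4, F=2) → (A=3, B=8, C=2, D=1, E=4, F=4)
step 3: fire T2:  (A=3, B=8, C=2, D=1, E=4, F=4) → (A=3, B=11, C=1, D=1, E=4, F=6)
step 4: fire T2:  (A=3, B=11, C=1, D=1, E=4, F=6) → (A=3, B=14, C=0, D=1, E=4, F=8)

(A=3, B=14, C=0, D=1, E=4, F=8)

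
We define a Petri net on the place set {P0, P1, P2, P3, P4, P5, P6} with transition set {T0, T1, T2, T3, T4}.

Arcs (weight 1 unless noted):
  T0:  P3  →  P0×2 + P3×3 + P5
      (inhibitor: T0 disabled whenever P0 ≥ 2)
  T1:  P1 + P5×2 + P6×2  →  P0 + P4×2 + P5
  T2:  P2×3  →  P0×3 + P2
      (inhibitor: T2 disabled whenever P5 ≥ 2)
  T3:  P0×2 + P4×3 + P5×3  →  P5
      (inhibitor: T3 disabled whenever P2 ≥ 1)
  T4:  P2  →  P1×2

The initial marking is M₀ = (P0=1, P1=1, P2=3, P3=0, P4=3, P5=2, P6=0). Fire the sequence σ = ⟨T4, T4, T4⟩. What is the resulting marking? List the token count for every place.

(P0=1, P1=7, P2=0, P3=0, P4=3, P5=2, P6=0)

step 1: fire T4:  (P0=1, P1=1, P2=3, P3=0, P4=3, P5=2, P6=0) → (P0=1, P1=3, P2=2, P3=0, P4=3, P5=2, P6=0)
step 2: fire T4:  (P0=1, P1=3, P2=2, P3=0, P4=3, P5=2, P6=0) → (P0=1, P1=5, P2=1, P3=0, P4=3, P5=2, P6=0)
step 3: fire T4:  (P0=1, P1=5, P2=1, P3=0, P4=3, P5=2, P6=0) → (P0=1, P1=7, P2=0, P3=0, P4=3, P5=2, P6=0)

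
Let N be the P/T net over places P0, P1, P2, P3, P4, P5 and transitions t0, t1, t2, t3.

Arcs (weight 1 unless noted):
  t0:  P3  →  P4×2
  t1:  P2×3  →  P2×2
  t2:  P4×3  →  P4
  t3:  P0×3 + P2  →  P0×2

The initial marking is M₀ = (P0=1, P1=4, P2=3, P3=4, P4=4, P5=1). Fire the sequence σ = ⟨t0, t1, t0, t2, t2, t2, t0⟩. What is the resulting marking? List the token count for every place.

step 1: fire t0:  (P0=1, P1=4, P2=3, P3=4, P4=4, P5=1) → (P0=1, P1=4, P2=3, P3=3, P4=6, P5=1)
step 2: fire t1:  (P0=1, P1=4, P2=3, P3=3, P4=6, P5=1) → (P0=1, P1=4, P2=2, P3=3, P4=6, P5=1)
step 3: fire t0:  (P0=1, P1=4, P2=2, P3=3, P4=6, P5=1) → (P0=1, P1=4, P2=2, P3=2, P4=8, P5=1)
step 4: fire t2:  (P0=1, P1=4, P2=2, P3=2, P4=8, P5=1) → (P0=1, P1=4, P2=2, P3=2, P4=6, P5=1)
step 5: fire t2:  (P0=1, P1=4, P2=2, P3=2, P4=6, P5=1) → (P0=1, P1=4, P2=2, P3=2, P4=4, P5=1)
step 6: fire t2:  (P0=1, P1=4, P2=2, P3=2, P4=4, P5=1) → (P0=1, P1=4, P2=2, P3=2, P4=2, P5=1)
step 7: fire t0:  (P0=1, P1=4, P2=2, P3=2, P4=2, P5=1) → (P0=1, P1=4, P2=2, P3=1, P4=4, P5=1)

(P0=1, P1=4, P2=2, P3=1, P4=4, P5=1)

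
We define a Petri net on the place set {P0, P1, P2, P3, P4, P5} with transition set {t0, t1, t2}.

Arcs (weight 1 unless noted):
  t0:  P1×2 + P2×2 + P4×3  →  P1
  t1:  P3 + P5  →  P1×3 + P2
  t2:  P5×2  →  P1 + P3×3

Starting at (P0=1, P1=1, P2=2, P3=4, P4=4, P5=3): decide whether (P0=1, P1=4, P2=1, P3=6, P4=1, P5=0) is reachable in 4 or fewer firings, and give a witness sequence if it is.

YES — reachable via ⟨t1, t0, t2⟩ (3 firings)

step 1: fire t1:  (P0=1, P1=1, P2=2, P3=4, P4=4, P5=3) → (P0=1, P1=4, P2=3, P3=3, P4=4, P5=2)
step 2: fire t0:  (P0=1, P1=4, P2=3, P3=3, P4=4, P5=2) → (P0=1, P1=3, P2=1, P3=3, P4=1, P5=2)
step 3: fire t2:  (P0=1, P1=3, P2=1, P3=3, P4=1, P5=2) → (P0=1, P1=4, P2=1, P3=6, P4=1, P5=0)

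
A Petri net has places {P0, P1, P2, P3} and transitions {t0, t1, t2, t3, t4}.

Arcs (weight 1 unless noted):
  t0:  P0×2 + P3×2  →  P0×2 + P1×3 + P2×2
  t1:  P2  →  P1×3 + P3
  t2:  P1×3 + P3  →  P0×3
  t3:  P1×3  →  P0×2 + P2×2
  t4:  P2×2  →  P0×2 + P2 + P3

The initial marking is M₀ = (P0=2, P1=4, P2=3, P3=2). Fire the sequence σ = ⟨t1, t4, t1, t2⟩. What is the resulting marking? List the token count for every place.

(P0=7, P1=7, P2=0, P3=4)

step 1: fire t1:  (P0=2, P1=4, P2=3, P3=2) → (P0=2, P1=7, P2=2, P3=3)
step 2: fire t4:  (P0=2, P1=7, P2=2, P3=3) → (P0=4, P1=7, P2=1, P3=4)
step 3: fire t1:  (P0=4, P1=7, P2=1, P3=4) → (P0=4, P1=10, P2=0, P3=5)
step 4: fire t2:  (P0=4, P1=10, P2=0, P3=5) → (P0=7, P1=7, P2=0, P3=4)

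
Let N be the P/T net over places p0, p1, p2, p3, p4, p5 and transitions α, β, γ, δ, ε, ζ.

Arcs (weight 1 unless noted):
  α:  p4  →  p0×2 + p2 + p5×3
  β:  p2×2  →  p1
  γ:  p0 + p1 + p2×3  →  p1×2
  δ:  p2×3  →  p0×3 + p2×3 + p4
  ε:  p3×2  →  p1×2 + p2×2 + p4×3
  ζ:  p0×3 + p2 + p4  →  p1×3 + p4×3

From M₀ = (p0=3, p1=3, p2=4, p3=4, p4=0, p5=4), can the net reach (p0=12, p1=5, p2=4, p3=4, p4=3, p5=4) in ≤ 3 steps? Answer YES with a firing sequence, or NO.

depth 0: 1 marking
depth 1: 5 markings reached so far
depth 2: 17 markings reached so far
depth 3: 47 markings reached so far
target is not among the 47 markings reachable within 3 steps

NO — not reachable within 3 firings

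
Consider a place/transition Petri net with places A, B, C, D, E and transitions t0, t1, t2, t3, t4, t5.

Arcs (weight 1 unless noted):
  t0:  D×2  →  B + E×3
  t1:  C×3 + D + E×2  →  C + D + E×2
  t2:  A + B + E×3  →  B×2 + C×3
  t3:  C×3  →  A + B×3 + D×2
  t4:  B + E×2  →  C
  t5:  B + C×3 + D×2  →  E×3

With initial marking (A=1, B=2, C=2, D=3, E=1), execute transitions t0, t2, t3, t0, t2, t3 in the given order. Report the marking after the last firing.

step 1: fire t0:  (A=1, B=2, C=2, D=3, E=1) → (A=1, B=3, C=2, D=1, E=4)
step 2: fire t2:  (A=1, B=3, C=2, D=1, E=4) → (A=0, B=4, C=5, D=1, E=1)
step 3: fire t3:  (A=0, B=4, C=5, D=1, E=1) → (A=1, B=7, C=2, D=3, E=1)
step 4: fire t0:  (A=1, B=7, C=2, D=3, E=1) → (A=1, B=8, C=2, D=1, E=4)
step 5: fire t2:  (A=1, B=8, C=2, D=1, E=4) → (A=0, B=9, C=5, D=1, E=1)
step 6: fire t3:  (A=0, B=9, C=5, D=1, E=1) → (A=1, B=12, C=2, D=3, E=1)

(A=1, B=12, C=2, D=3, E=1)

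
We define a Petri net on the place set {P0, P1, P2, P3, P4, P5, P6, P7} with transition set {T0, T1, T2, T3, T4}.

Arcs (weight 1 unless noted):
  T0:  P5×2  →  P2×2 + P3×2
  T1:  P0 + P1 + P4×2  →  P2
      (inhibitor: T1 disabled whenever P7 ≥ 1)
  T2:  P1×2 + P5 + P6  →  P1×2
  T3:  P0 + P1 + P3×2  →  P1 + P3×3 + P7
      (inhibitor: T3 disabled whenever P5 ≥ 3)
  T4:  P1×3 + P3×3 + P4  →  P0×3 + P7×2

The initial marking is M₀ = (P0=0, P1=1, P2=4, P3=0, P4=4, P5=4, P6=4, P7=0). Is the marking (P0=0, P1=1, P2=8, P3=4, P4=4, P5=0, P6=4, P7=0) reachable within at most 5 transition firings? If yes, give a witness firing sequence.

YES — reachable via ⟨T0, T0⟩ (2 firings)

step 1: fire T0:  (P0=0, P1=1, P2=4, P3=0, P4=4, P5=4, P6=4, P7=0) → (P0=0, P1=1, P2=6, P3=2, P4=4, P5=2, P6=4, P7=0)
step 2: fire T0:  (P0=0, P1=1, P2=6, P3=2, P4=4, P5=2, P6=4, P7=0) → (P0=0, P1=1, P2=8, P3=4, P4=4, P5=0, P6=4, P7=0)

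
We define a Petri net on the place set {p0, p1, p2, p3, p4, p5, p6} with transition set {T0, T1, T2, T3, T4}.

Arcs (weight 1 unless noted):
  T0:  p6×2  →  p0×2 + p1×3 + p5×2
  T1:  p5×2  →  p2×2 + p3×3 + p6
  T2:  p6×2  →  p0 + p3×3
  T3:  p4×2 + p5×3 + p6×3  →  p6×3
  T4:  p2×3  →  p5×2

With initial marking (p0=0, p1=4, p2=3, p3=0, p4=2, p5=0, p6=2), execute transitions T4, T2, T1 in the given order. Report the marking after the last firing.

(p0=1, p1=4, p2=2, p3=6, p4=2, p5=0, p6=1)

step 1: fire T4:  (p0=0, p1=4, p2=3, p3=0, p4=2, p5=0, p6=2) → (p0=0, p1=4, p2=0, p3=0, p4=2, p5=2, p6=2)
step 2: fire T2:  (p0=0, p1=4, p2=0, p3=0, p4=2, p5=2, p6=2) → (p0=1, p1=4, p2=0, p3=3, p4=2, p5=2, p6=0)
step 3: fire T1:  (p0=1, p1=4, p2=0, p3=3, p4=2, p5=2, p6=0) → (p0=1, p1=4, p2=2, p3=6, p4=2, p5=0, p6=1)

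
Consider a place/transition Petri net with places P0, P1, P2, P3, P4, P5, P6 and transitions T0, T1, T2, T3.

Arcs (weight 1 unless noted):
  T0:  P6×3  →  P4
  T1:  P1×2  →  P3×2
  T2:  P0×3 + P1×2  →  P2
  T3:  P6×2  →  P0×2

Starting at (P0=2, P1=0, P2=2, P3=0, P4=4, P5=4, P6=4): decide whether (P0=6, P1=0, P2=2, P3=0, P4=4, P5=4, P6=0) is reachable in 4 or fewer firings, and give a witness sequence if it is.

YES — reachable via ⟨T3, T3⟩ (2 firings)

step 1: fire T3:  (P0=2, P1=0, P2=2, P3=0, P4=4, P5=4, P6=4) → (P0=4, P1=0, P2=2, P3=0, P4=4, P5=4, P6=2)
step 2: fire T3:  (P0=4, P1=0, P2=2, P3=0, P4=4, P5=4, P6=2) → (P0=6, P1=0, P2=2, P3=0, P4=4, P5=4, P6=0)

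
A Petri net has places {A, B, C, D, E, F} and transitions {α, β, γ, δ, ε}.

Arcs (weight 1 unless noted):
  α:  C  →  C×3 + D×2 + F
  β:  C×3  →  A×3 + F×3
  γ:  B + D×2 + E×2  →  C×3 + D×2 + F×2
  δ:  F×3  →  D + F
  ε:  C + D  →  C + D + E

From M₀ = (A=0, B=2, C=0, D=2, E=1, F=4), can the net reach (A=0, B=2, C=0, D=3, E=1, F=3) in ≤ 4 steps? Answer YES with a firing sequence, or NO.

NO — not reachable within 4 firings

depth 0: 1 marking
depth 1: 2 markings reached so far
depth 2: 2 markings reached so far
(frontier empty at depth 2; search complete)
target is not among the 2 markings reachable within 4 steps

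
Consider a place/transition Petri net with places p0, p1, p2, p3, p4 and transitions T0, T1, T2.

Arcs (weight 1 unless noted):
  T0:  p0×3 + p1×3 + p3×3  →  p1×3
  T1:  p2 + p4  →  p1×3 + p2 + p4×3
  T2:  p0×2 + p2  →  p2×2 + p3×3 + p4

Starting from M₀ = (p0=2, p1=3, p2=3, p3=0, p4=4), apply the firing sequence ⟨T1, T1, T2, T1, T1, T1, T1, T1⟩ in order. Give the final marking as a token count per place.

(p0=0, p1=24, p2=4, p3=3, p4=19)

step 1: fire T1:  (p0=2, p1=3, p2=3, p3=0, p4=4) → (p0=2, p1=6, p2=3, p3=0, p4=6)
step 2: fire T1:  (p0=2, p1=6, p2=3, p3=0, p4=6) → (p0=2, p1=9, p2=3, p3=0, p4=8)
step 3: fire T2:  (p0=2, p1=9, p2=3, p3=0, p4=8) → (p0=0, p1=9, p2=4, p3=3, p4=9)
step 4: fire T1:  (p0=0, p1=9, p2=4, p3=3, p4=9) → (p0=0, p1=12, p2=4, p3=3, p4=11)
step 5: fire T1:  (p0=0, p1=12, p2=4, p3=3, p4=11) → (p0=0, p1=15, p2=4, p3=3, p4=13)
step 6: fire T1:  (p0=0, p1=15, p2=4, p3=3, p4=13) → (p0=0, p1=18, p2=4, p3=3, p4=15)
step 7: fire T1:  (p0=0, p1=18, p2=4, p3=3, p4=15) → (p0=0, p1=21, p2=4, p3=3, p4=17)
step 8: fire T1:  (p0=0, p1=21, p2=4, p3=3, p4=17) → (p0=0, p1=24, p2=4, p3=3, p4=19)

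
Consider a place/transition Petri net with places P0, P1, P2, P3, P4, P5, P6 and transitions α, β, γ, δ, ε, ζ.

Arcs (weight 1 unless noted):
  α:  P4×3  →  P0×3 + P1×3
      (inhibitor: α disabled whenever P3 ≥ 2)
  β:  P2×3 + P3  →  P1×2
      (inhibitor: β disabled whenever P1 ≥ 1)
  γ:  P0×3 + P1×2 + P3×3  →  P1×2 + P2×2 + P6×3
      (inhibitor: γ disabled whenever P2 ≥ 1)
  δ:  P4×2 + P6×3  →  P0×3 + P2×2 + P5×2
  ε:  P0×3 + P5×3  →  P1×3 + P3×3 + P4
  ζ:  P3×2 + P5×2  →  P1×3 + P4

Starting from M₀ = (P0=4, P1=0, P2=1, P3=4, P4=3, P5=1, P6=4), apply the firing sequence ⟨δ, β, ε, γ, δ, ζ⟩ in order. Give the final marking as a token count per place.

step 1: fire δ:  (P0=4, P1=0, P2=1, P3=4, P4=3, P5=1, P6=4) → (P0=7, P1=0, P2=3, P3=4, P4=1, P5=3, P6=1)
step 2: fire β:  (P0=7, P1=0, P2=3, P3=4, P4=1, P5=3, P6=1) → (P0=7, P1=2, P2=0, P3=3, P4=1, P5=3, P6=1)
step 3: fire ε:  (P0=7, P1=2, P2=0, P3=3, P4=1, P5=3, P6=1) → (P0=4, P1=5, P2=0, P3=6, P4=2, P5=0, P6=1)
step 4: fire γ:  (P0=4, P1=5, P2=0, P3=6, P4=2, P5=0, P6=1) → (P0=1, P1=5, P2=2, P3=3, P4=2, P5=0, P6=4)
step 5: fire δ:  (P0=1, P1=5, P2=2, P3=3, P4=2, P5=0, P6=4) → (P0=4, P1=5, P2=4, P3=3, P4=0, P5=2, P6=1)
step 6: fire ζ:  (P0=4, P1=5, P2=4, P3=3, P4=0, P5=2, P6=1) → (P0=4, P1=8, P2=4, P3=1, P4=1, P5=0, P6=1)

(P0=4, P1=8, P2=4, P3=1, P4=1, P5=0, P6=1)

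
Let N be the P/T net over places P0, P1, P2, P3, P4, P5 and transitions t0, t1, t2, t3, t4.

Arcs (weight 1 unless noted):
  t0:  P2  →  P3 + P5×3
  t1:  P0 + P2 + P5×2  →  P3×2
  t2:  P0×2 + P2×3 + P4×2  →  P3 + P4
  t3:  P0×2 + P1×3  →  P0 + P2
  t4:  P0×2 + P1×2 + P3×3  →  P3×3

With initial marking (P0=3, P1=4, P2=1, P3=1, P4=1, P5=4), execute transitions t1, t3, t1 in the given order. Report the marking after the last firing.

(P0=0, P1=1, P2=0, P3=5, P4=1, P5=0)

step 1: fire t1:  (P0=3, P1=4, P2=1, P3=1, P4=1, P5=4) → (P0=2, P1=4, P2=0, P3=3, P4=1, P5=2)
step 2: fire t3:  (P0=2, P1=4, P2=0, P3=3, P4=1, P5=2) → (P0=1, P1=1, P2=1, P3=3, P4=1, P5=2)
step 3: fire t1:  (P0=1, P1=1, P2=1, P3=3, P4=1, P5=2) → (P0=0, P1=1, P2=0, P3=5, P4=1, P5=0)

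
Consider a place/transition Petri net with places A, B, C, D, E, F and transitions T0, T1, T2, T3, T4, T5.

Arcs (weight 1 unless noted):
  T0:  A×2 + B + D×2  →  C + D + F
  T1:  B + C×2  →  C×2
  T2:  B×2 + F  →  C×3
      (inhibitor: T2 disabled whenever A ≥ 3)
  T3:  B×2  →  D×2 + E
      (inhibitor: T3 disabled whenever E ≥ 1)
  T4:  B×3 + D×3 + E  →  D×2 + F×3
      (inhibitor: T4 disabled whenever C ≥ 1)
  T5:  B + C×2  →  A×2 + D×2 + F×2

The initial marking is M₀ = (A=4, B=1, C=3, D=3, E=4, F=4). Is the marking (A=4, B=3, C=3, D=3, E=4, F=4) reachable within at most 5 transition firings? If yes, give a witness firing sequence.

NO — not reachable within 5 firings

depth 0: 1 marking
depth 1: 4 markings reached so far
depth 2: 4 markings reached so far
(frontier empty at depth 2; search complete)
target is not among the 4 markings reachable within 5 steps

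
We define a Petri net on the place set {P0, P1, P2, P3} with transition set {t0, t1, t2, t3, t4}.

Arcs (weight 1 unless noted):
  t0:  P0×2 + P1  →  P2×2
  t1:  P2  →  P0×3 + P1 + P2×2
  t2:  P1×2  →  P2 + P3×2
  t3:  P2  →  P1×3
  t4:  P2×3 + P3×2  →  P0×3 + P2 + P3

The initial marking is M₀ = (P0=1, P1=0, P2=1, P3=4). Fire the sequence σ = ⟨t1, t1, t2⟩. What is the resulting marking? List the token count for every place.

step 1: fire t1:  (P0=1, P1=0, P2=1, P3=4) → (P0=4, P1=1, P2=2, P3=4)
step 2: fire t1:  (P0=4, P1=1, P2=2, P3=4) → (P0=7, P1=2, P2=3, P3=4)
step 3: fire t2:  (P0=7, P1=2, P2=3, P3=4) → (P0=7, P1=0, P2=4, P3=6)

(P0=7, P1=0, P2=4, P3=6)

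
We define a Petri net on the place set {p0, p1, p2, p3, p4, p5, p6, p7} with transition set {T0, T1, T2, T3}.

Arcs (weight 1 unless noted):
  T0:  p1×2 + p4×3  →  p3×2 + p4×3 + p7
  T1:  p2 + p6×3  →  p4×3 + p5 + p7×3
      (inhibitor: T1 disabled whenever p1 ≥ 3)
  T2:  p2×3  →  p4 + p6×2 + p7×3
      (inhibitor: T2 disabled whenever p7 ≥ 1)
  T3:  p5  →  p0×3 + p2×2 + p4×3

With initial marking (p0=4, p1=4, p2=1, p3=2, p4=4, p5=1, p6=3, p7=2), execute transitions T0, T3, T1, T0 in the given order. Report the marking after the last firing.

(p0=7, p1=0, p2=2, p3=6, p4=10, p5=1, p6=0, p7=7)

step 1: fire T0:  (p0=4, p1=4, p2=1, p3=2, p4=4, p5=1, p6=3, p7=2) → (p0=4, p1=2, p2=1, p3=4, p4=4, p5=1, p6=3, p7=3)
step 2: fire T3:  (p0=4, p1=2, p2=1, p3=4, p4=4, p5=1, p6=3, p7=3) → (p0=7, p1=2, p2=3, p3=4, p4=7, p5=0, p6=3, p7=3)
step 3: fire T1:  (p0=7, p1=2, p2=3, p3=4, p4=7, p5=0, p6=3, p7=3) → (p0=7, p1=2, p2=2, p3=4, p4=10, p5=1, p6=0, p7=6)
step 4: fire T0:  (p0=7, p1=2, p2=2, p3=4, p4=10, p5=1, p6=0, p7=6) → (p0=7, p1=0, p2=2, p3=6, p4=10, p5=1, p6=0, p7=7)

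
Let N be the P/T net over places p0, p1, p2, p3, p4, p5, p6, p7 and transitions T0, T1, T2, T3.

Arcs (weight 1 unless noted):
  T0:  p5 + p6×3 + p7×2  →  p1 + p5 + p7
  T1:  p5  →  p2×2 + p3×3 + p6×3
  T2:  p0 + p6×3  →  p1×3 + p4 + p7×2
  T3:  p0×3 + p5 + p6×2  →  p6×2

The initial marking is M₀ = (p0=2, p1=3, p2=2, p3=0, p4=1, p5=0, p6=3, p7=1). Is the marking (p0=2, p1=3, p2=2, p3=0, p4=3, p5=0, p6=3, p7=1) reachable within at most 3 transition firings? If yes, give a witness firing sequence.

depth 0: 1 marking
depth 1: 2 markings reached so far
depth 2: 2 markings reached so far
(frontier empty at depth 2; search complete)
target is not among the 2 markings reachable within 3 steps

NO — not reachable within 3 firings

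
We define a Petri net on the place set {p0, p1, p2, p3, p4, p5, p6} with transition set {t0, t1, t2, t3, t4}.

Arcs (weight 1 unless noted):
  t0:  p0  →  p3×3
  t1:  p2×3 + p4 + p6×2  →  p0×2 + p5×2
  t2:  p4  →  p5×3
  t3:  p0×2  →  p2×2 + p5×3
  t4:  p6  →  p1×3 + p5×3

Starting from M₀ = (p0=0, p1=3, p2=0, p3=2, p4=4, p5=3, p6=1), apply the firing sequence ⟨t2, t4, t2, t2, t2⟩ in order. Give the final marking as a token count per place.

step 1: fire t2:  (p0=0, p1=3, p2=0, p3=2, p4=4, p5=3, p6=1) → (p0=0, p1=3, p2=0, p3=2, p4=3, p5=6, p6=1)
step 2: fire t4:  (p0=0, p1=3, p2=0, p3=2, p4=3, p5=6, p6=1) → (p0=0, p1=6, p2=0, p3=2, p4=3, p5=9, p6=0)
step 3: fire t2:  (p0=0, p1=6, p2=0, p3=2, p4=3, p5=9, p6=0) → (p0=0, p1=6, p2=0, p3=2, p4=2, p5=12, p6=0)
step 4: fire t2:  (p0=0, p1=6, p2=0, p3=2, p4=2, p5=12, p6=0) → (p0=0, p1=6, p2=0, p3=2, p4=1, p5=15, p6=0)
step 5: fire t2:  (p0=0, p1=6, p2=0, p3=2, p4=1, p5=15, p6=0) → (p0=0, p1=6, p2=0, p3=2, p4=0, p5=18, p6=0)

(p0=0, p1=6, p2=0, p3=2, p4=0, p5=18, p6=0)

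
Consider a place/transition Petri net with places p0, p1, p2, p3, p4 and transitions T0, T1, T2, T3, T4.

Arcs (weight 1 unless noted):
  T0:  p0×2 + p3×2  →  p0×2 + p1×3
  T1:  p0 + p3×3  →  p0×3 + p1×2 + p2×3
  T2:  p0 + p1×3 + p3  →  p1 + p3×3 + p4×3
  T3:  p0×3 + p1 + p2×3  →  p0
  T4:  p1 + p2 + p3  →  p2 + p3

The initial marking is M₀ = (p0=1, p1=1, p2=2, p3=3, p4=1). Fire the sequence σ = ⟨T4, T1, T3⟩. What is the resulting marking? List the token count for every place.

step 1: fire T4:  (p0=1, p1=1, p2=2, p3=3, p4=1) → (p0=1, p1=0, p2=2, p3=3, p4=1)
step 2: fire T1:  (p0=1, p1=0, p2=2, p3=3, p4=1) → (p0=3, p1=2, p2=5, p3=0, p4=1)
step 3: fire T3:  (p0=3, p1=2, p2=5, p3=0, p4=1) → (p0=1, p1=1, p2=2, p3=0, p4=1)

(p0=1, p1=1, p2=2, p3=0, p4=1)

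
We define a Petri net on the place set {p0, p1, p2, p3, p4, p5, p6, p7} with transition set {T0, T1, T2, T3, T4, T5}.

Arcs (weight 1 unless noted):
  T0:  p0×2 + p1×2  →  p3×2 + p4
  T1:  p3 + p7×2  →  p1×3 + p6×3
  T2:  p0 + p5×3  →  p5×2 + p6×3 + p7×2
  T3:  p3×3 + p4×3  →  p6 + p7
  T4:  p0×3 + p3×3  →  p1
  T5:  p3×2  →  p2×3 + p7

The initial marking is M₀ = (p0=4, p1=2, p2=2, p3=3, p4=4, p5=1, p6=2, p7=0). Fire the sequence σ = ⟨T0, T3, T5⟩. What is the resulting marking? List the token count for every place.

step 1: fire T0:  (p0=4, p1=2, p2=2, p3=3, p4=4, p5=1, p6=2, p7=0) → (p0=2, p1=0, p2=2, p3=5, p4=5, p5=1, p6=2, p7=0)
step 2: fire T3:  (p0=2, p1=0, p2=2, p3=5, p4=5, p5=1, p6=2, p7=0) → (p0=2, p1=0, p2=2, p3=2, p4=2, p5=1, p6=3, p7=1)
step 3: fire T5:  (p0=2, p1=0, p2=2, p3=2, p4=2, p5=1, p6=3, p7=1) → (p0=2, p1=0, p2=5, p3=0, p4=2, p5=1, p6=3, p7=2)

(p0=2, p1=0, p2=5, p3=0, p4=2, p5=1, p6=3, p7=2)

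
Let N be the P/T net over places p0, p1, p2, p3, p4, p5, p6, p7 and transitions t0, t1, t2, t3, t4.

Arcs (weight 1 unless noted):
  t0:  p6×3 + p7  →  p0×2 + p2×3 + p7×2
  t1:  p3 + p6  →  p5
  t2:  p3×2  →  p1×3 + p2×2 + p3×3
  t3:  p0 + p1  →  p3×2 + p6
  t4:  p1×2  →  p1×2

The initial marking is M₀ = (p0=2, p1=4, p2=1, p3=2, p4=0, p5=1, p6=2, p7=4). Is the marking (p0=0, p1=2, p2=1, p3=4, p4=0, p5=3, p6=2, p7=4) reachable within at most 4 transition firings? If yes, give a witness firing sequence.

YES — reachable via ⟨t1, t1, t3, t3⟩ (4 firings)

step 1: fire t1:  (p0=2, p1=4, p2=1, p3=2, p4=0, p5=1, p6=2, p7=4) → (p0=2, p1=4, p2=1, p3=1, p4=0, p5=2, p6=1, p7=4)
step 2: fire t1:  (p0=2, p1=4, p2=1, p3=1, p4=0, p5=2, p6=1, p7=4) → (p0=2, p1=4, p2=1, p3=0, p4=0, p5=3, p6=0, p7=4)
step 3: fire t3:  (p0=2, p1=4, p2=1, p3=0, p4=0, p5=3, p6=0, p7=4) → (p0=1, p1=3, p2=1, p3=2, p4=0, p5=3, p6=1, p7=4)
step 4: fire t3:  (p0=1, p1=3, p2=1, p3=2, p4=0, p5=3, p6=1, p7=4) → (p0=0, p1=2, p2=1, p3=4, p4=0, p5=3, p6=2, p7=4)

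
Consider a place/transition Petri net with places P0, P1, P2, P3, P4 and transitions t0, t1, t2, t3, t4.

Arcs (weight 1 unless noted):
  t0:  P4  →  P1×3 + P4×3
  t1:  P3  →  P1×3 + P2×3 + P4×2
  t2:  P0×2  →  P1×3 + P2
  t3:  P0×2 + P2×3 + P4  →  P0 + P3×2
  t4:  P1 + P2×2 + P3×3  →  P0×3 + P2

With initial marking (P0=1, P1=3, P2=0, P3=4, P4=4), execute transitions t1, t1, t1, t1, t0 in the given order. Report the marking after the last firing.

(P0=1, P1=18, P2=12, P3=0, P4=14)

step 1: fire t1:  (P0=1, P1=3, P2=0, P3=4, P4=4) → (P0=1, P1=6, P2=3, P3=3, P4=6)
step 2: fire t1:  (P0=1, P1=6, P2=3, P3=3, P4=6) → (P0=1, P1=9, P2=6, P3=2, P4=8)
step 3: fire t1:  (P0=1, P1=9, P2=6, P3=2, P4=8) → (P0=1, P1=12, P2=9, P3=1, P4=10)
step 4: fire t1:  (P0=1, P1=12, P2=9, P3=1, P4=10) → (P0=1, P1=15, P2=12, P3=0, P4=12)
step 5: fire t0:  (P0=1, P1=15, P2=12, P3=0, P4=12) → (P0=1, P1=18, P2=12, P3=0, P4=14)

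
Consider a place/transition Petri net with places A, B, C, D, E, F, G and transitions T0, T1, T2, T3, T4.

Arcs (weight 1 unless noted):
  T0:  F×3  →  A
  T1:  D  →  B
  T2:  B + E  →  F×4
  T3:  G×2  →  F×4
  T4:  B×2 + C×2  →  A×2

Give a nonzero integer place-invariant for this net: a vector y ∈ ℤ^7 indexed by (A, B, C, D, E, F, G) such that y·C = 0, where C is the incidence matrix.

Incidence matrix C (rows=places, cols=transitions):
       T0   T1   T2   T3   T4
    A   1    0    0    0    2
    B   0    1   -1    0   -2
    C   0    0    0    0   -2
    D   0   -1    0    0    0
    E   0    0   -1    0    0
    F  -3    0    4    4    0
    G   0    0    0   -2    0

Candidate y = [0, 1, -1, 1, -1, 0, 0]; check y·C column-wise:
  col T0: 0·1 + 1·0 + -1·0 + 1·0 + -1·0 + 0·-3 = 0
  col T1: 1·1 + -1·0 + 1·-1 + -1·0 = 0
  col T2: 1·-1 + -1·0 + 1·0 + -1·-1 + 0·4 = 0
  col T3: 1·0 + -1·0 + 1·0 + -1·0 + 0·4 + 0·-2 = 0
  col T4: 0·2 + 1·-2 + -1·-2 + 1·0 + -1·0 = 0

y = (A:0, B:1, C:-1, D:1, E:-1, F:0, G:0)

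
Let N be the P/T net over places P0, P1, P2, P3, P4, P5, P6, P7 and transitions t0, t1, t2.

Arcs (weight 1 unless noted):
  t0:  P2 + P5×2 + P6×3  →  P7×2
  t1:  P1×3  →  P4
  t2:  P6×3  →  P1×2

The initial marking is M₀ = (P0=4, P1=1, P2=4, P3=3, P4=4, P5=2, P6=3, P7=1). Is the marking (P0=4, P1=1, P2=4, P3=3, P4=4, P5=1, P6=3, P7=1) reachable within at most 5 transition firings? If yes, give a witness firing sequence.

depth 0: 1 marking
depth 1: 3 markings reached so far
depth 2: 4 markings reached so far
depth 3: 4 markings reached so far
(frontier empty at depth 3; search complete)
target is not among the 4 markings reachable within 5 steps

NO — not reachable within 5 firings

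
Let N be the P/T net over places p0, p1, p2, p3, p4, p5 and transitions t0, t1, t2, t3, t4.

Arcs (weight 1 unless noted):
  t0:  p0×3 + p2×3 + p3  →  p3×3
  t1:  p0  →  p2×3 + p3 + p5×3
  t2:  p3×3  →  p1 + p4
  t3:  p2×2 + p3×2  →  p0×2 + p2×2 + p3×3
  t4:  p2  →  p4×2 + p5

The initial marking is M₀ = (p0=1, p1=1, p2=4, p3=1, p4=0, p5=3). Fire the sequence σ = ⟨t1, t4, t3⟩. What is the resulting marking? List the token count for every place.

(p0=2, p1=1, p2=6, p3=3, p4=2, p5=7)

step 1: fire t1:  (p0=1, p1=1, p2=4, p3=1, p4=0, p5=3) → (p0=0, p1=1, p2=7, p3=2, p4=0, p5=6)
step 2: fire t4:  (p0=0, p1=1, p2=7, p3=2, p4=0, p5=6) → (p0=0, p1=1, p2=6, p3=2, p4=2, p5=7)
step 3: fire t3:  (p0=0, p1=1, p2=6, p3=2, p4=2, p5=7) → (p0=2, p1=1, p2=6, p3=3, p4=2, p5=7)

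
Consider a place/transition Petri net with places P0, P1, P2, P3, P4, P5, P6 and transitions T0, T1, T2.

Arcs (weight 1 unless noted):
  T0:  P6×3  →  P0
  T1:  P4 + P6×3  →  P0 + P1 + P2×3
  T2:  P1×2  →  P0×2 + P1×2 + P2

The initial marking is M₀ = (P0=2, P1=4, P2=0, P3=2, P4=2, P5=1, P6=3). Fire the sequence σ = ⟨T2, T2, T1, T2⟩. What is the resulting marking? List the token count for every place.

step 1: fire T2:  (P0=2, P1=4, P2=0, P3=2, P4=2, P5=1, P6=3) → (P0=4, P1=4, P2=1, P3=2, P4=2, P5=1, P6=3)
step 2: fire T2:  (P0=4, P1=4, P2=1, P3=2, P4=2, P5=1, P6=3) → (P0=6, P1=4, P2=2, P3=2, P4=2, P5=1, P6=3)
step 3: fire T1:  (P0=6, P1=4, P2=2, P3=2, P4=2, P5=1, P6=3) → (P0=7, P1=5, P2=5, P3=2, P4=1, P5=1, P6=0)
step 4: fire T2:  (P0=7, P1=5, P2=5, P3=2, P4=1, P5=1, P6=0) → (P0=9, P1=5, P2=6, P3=2, P4=1, P5=1, P6=0)

(P0=9, P1=5, P2=6, P3=2, P4=1, P5=1, P6=0)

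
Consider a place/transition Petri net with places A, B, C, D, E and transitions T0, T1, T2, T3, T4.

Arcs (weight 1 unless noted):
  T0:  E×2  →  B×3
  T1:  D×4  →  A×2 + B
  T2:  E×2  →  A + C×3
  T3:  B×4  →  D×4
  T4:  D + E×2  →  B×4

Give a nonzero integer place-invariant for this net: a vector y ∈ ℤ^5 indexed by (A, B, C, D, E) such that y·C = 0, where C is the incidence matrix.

Incidence matrix C (rows=places, cols=transitions):
       T0   T1   T2   T3   T4
    A   0    2    1    0    0
    B   3    1    0   -4    4
    C   0    0    3    0    0
    D   0   -4    0    4   -1
    E  -2    0   -2    0   -2

Candidate y = [3, 2, 1, 2, 3]; check y·C column-wise:
  col T0: 3·0 + 2·3 + 1·0 + 2·0 + 3·-2 = 0
  col T1: 3·2 + 2·1 + 1·0 + 2·-4 + 3·0 = 0
  col T2: 3·1 + 2·0 + 1·3 + 2·0 + 3·-2 = 0
  col T3: 3·0 + 2·-4 + 1·0 + 2·4 + 3·0 = 0
  col T4: 3·0 + 2·4 + 1·0 + 2·-1 + 3·-2 = 0

y = (A:3, B:2, C:1, D:2, E:3)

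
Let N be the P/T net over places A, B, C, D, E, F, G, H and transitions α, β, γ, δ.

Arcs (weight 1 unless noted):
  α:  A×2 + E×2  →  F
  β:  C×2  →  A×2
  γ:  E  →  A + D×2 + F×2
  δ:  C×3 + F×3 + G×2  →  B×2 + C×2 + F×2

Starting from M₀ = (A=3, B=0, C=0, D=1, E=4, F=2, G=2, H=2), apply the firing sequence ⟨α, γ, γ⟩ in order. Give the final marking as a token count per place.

step 1: fire α:  (A=3, B=0, C=0, D=1, E=4, F=2, G=2, H=2) → (A=1, B=0, C=0, D=1, E=2, F=3, G=2, H=2)
step 2: fire γ:  (A=1, B=0, C=0, D=1, E=2, F=3, G=2, H=2) → (A=2, B=0, C=0, D=3, E=1, F=5, G=2, H=2)
step 3: fire γ:  (A=2, B=0, C=0, D=3, E=1, F=5, G=2, H=2) → (A=3, B=0, C=0, D=5, E=0, F=7, G=2, H=2)

(A=3, B=0, C=0, D=5, E=0, F=7, G=2, H=2)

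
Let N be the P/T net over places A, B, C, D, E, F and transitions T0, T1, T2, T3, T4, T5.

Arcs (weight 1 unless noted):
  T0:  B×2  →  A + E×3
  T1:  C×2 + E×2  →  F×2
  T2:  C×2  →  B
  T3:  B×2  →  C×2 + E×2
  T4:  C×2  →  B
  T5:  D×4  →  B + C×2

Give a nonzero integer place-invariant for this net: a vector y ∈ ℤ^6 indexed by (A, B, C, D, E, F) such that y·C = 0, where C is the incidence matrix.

Incidence matrix C (rows=places, cols=transitions):
       T0   T1   T2   T3   T4   T5
    A   1    0    0    0    0    0
    B  -2    0    1   -2    1    1
    C   0   -2   -2    2   -2    2
    D   0    0    0    0    0   -4
    E   3   -2    0    2    0    0
    F   0    2    0    0    0    0

Candidate y = [1, 2, 1, 1, 1, 2]; check y·C column-wise:
  col T0: 1·1 + 2·-2 + 1·0 + 1·0 + 1·3 + 2·0 = 0
  col T1: 1·0 + 2·0 + 1·-2 + 1·0 + 1·-2 + 2·2 = 0
  col T2: 1·0 + 2·1 + 1·-2 + 1·0 + 1·0 + 2·0 = 0
  col T3: 1·0 + 2·-2 + 1·2 + 1·0 + 1·2 + 2·0 = 0
  col T4: 1·0 + 2·1 + 1·-2 + 1·0 + 1·0 + 2·0 = 0
  col T5: 1·0 + 2·1 + 1·2 + 1·-4 + 1·0 + 2·0 = 0

y = (A:1, B:2, C:1, D:1, E:1, F:2)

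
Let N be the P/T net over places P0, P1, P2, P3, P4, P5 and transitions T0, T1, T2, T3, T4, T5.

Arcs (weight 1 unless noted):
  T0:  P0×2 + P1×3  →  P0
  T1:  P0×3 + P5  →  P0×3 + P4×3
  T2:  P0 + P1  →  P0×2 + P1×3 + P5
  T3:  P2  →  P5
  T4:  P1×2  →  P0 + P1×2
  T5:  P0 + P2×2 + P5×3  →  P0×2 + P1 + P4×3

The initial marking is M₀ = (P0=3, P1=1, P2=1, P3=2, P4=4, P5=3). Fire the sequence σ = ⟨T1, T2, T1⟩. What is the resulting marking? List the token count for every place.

(P0=4, P1=3, P2=1, P3=2, P4=10, P5=2)

step 1: fire T1:  (P0=3, P1=1, P2=1, P3=2, P4=4, P5=3) → (P0=3, P1=1, P2=1, P3=2, P4=7, P5=2)
step 2: fire T2:  (P0=3, P1=1, P2=1, P3=2, P4=7, P5=2) → (P0=4, P1=3, P2=1, P3=2, P4=7, P5=3)
step 3: fire T1:  (P0=4, P1=3, P2=1, P3=2, P4=7, P5=3) → (P0=4, P1=3, P2=1, P3=2, P4=10, P5=2)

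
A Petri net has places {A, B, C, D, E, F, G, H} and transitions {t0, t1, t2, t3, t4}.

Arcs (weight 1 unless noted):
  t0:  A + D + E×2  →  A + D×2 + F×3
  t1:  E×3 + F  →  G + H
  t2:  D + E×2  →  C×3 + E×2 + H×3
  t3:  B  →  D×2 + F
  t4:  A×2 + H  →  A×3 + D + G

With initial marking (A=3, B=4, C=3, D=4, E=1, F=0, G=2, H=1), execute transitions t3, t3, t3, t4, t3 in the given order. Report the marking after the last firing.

step 1: fire t3:  (A=3, B=4, C=3, D=4, E=1, F=0, G=2, H=1) → (A=3, B=3, C=3, D=6, E=1, F=1, G=2, H=1)
step 2: fire t3:  (A=3, B=3, C=3, D=6, E=1, F=1, G=2, H=1) → (A=3, B=2, C=3, D=8, E=1, F=2, G=2, H=1)
step 3: fire t3:  (A=3, B=2, C=3, D=8, E=1, F=2, G=2, H=1) → (A=3, B=1, C=3, D=10, E=1, F=3, G=2, H=1)
step 4: fire t4:  (A=3, B=1, C=3, D=10, E=1, F=3, G=2, H=1) → (A=4, B=1, C=3, D=11, E=1, F=3, G=3, H=0)
step 5: fire t3:  (A=4, B=1, C=3, D=11, E=1, F=3, G=3, H=0) → (A=4, B=0, C=3, D=13, E=1, F=4, G=3, H=0)

(A=4, B=0, C=3, D=13, E=1, F=4, G=3, H=0)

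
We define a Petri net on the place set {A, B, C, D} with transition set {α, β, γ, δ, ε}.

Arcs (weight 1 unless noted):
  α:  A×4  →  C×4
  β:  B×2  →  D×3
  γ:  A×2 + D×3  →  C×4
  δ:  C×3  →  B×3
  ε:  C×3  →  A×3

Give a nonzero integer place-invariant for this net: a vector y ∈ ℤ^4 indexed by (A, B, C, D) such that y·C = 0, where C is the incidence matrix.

y = (A:3, B:3, C:3, D:2)

Incidence matrix C (rows=places, cols=transitions):
        α    β    γ    δ    ε
    A  -4    0   -2    0    3
    B   0   -2    0    3    0
    C   4    0    4   -3   -3
    D   0    3   -3    0    0

Candidate y = [3, 3, 3, 2]; check y·C column-wise:
  col α: 3·-4 + 3·0 + 3·4 + 2·0 = 0
  col β: 3·0 + 3·-2 + 3·0 + 2·3 = 0
  col γ: 3·-2 + 3·0 + 3·4 + 2·-3 = 0
  col δ: 3·0 + 3·3 + 3·-3 + 2·0 = 0
  col ε: 3·3 + 3·0 + 3·-3 + 2·0 = 0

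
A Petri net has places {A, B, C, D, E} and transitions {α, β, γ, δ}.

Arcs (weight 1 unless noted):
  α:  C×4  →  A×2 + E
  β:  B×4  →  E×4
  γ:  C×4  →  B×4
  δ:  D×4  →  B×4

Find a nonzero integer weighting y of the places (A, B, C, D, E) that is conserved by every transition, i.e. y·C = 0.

y = (A:3, B:2, C:2, D:2, E:2)

Incidence matrix C (rows=places, cols=transitions):
        α    β    γ    δ
    A   2    0    0    0
    B   0   -4    4    4
    C  -4    0   -4    0
    D   0    0    0   -4
    E   1    4    0    0

Candidate y = [3, 2, 2, 2, 2]; check y·C column-wise:
  col α: 3·2 + 2·0 + 2·-4 + 2·0 + 2·1 = 0
  col β: 3·0 + 2·-4 + 2·0 + 2·0 + 2·4 = 0
  col γ: 3·0 + 2·4 + 2·-4 + 2·0 + 2·0 = 0
  col δ: 3·0 + 2·4 + 2·0 + 2·-4 + 2·0 = 0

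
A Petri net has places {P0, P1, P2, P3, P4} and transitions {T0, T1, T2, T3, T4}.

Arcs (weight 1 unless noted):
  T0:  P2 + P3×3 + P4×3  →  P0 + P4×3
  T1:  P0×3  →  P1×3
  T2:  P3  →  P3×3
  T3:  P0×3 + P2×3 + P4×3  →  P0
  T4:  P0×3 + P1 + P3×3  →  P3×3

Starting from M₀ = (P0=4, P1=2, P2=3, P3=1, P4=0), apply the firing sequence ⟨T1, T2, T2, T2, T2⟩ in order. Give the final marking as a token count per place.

(P0=1, P1=5, P2=3, P3=9, P4=0)

step 1: fire T1:  (P0=4, P1=2, P2=3, P3=1, P4=0) → (P0=1, P1=5, P2=3, P3=1, P4=0)
step 2: fire T2:  (P0=1, P1=5, P2=3, P3=1, P4=0) → (P0=1, P1=5, P2=3, P3=3, P4=0)
step 3: fire T2:  (P0=1, P1=5, P2=3, P3=3, P4=0) → (P0=1, P1=5, P2=3, P3=5, P4=0)
step 4: fire T2:  (P0=1, P1=5, P2=3, P3=5, P4=0) → (P0=1, P1=5, P2=3, P3=7, P4=0)
step 5: fire T2:  (P0=1, P1=5, P2=3, P3=7, P4=0) → (P0=1, P1=5, P2=3, P3=9, P4=0)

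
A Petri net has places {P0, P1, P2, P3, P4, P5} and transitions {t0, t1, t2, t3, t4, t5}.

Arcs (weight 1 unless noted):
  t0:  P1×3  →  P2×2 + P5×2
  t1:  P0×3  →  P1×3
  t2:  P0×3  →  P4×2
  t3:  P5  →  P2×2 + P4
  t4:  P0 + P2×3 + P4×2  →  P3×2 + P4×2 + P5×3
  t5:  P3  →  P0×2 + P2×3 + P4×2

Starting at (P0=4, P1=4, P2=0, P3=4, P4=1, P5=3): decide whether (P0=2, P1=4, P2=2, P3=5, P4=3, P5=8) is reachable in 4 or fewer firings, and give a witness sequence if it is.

YES — reachable via ⟨t0, t1, t5, t4⟩ (4 firings)

step 1: fire t0:  (P0=4, P1=4, P2=0, P3=4, P4=1, P5=3) → (P0=4, P1=1, P2=2, P3=4, P4=1, P5=5)
step 2: fire t1:  (P0=4, P1=1, P2=2, P3=4, P4=1, P5=5) → (P0=1, P1=4, P2=2, P3=4, P4=1, P5=5)
step 3: fire t5:  (P0=1, P1=4, P2=2, P3=4, P4=1, P5=5) → (P0=3, P1=4, P2=5, P3=3, P4=3, P5=5)
step 4: fire t4:  (P0=3, P1=4, P2=5, P3=3, P4=3, P5=5) → (P0=2, P1=4, P2=2, P3=5, P4=3, P5=8)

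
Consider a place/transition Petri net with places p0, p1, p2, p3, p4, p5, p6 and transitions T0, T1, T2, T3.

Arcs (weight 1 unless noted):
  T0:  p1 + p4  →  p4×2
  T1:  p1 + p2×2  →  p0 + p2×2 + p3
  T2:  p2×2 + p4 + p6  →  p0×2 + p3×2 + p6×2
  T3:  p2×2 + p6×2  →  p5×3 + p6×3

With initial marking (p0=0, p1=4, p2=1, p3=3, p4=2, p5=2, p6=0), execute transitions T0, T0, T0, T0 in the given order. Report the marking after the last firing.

(p0=0, p1=0, p2=1, p3=3, p4=6, p5=2, p6=0)

step 1: fire T0:  (p0=0, p1=4, p2=1, p3=3, p4=2, p5=2, p6=0) → (p0=0, p1=3, p2=1, p3=3, p4=3, p5=2, p6=0)
step 2: fire T0:  (p0=0, p1=3, p2=1, p3=3, p4=3, p5=2, p6=0) → (p0=0, p1=2, p2=1, p3=3, p4=4, p5=2, p6=0)
step 3: fire T0:  (p0=0, p1=2, p2=1, p3=3, p4=4, p5=2, p6=0) → (p0=0, p1=1, p2=1, p3=3, p4=5, p5=2, p6=0)
step 4: fire T0:  (p0=0, p1=1, p2=1, p3=3, p4=5, p5=2, p6=0) → (p0=0, p1=0, p2=1, p3=3, p4=6, p5=2, p6=0)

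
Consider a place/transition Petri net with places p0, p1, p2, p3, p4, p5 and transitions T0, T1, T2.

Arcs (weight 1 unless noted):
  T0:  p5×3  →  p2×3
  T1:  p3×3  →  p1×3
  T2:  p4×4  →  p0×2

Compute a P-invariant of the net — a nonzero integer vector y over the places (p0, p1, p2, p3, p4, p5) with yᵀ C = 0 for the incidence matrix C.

Incidence matrix C (rows=places, cols=transitions):
       T0   T1   T2
   p0   0    0    2
   p1   0    3    0
   p2   3    0    0
   p3   0   -3    0
   p4   0    0   -4
   p5  -3    0    0

Candidate y = [0, 1, 0, 1, 0, 0]; check y·C column-wise:
  col T0: 1·0 + 0·3 + 1·0 + 0·-3 = 0
  col T1: 1·3 + 1·-3 = 0
  col T2: 0·2 + 1·0 + 1·0 + 0·-4 = 0

y = (p0:0, p1:1, p2:0, p3:1, p4:0, p5:0)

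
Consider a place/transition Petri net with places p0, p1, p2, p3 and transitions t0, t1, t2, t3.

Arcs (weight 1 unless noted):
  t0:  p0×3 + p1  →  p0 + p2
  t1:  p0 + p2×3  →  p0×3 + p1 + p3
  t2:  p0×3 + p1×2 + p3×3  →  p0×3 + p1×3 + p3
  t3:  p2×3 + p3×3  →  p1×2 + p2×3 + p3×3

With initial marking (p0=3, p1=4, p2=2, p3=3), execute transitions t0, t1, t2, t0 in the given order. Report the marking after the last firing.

step 1: fire t0:  (p0=3, p1=4, p2=2, p3=3) → (p0=1, p1=3, p2=3, p3=3)
step 2: fire t1:  (p0=1, p1=3, p2=3, p3=3) → (p0=3, p1=4, p2=0, p3=4)
step 3: fire t2:  (p0=3, p1=4, p2=0, p3=4) → (p0=3, p1=5, p2=0, p3=2)
step 4: fire t0:  (p0=3, p1=5, p2=0, p3=2) → (p0=1, p1=4, p2=1, p3=2)

(p0=1, p1=4, p2=1, p3=2)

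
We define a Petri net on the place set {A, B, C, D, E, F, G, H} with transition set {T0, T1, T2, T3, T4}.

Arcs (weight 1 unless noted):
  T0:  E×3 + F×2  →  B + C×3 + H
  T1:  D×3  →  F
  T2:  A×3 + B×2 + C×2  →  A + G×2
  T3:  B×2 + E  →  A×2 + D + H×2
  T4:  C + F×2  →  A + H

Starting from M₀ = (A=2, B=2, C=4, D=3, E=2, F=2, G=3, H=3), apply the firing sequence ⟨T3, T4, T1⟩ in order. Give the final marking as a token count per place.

step 1: fire T3:  (A=2, B=2, C=4, D=3, E=2, F=2, G=3, H=3) → (A=4, B=0, C=4, D=4, E=1, F=2, G=3, H=5)
step 2: fire T4:  (A=4, B=0, C=4, D=4, E=1, F=2, G=3, H=5) → (A=5, B=0, C=3, D=4, E=1, F=0, G=3, H=6)
step 3: fire T1:  (A=5, B=0, C=3, D=4, E=1, F=0, G=3, H=6) → (A=5, B=0, C=3, D=1, E=1, F=1, G=3, H=6)

(A=5, B=0, C=3, D=1, E=1, F=1, G=3, H=6)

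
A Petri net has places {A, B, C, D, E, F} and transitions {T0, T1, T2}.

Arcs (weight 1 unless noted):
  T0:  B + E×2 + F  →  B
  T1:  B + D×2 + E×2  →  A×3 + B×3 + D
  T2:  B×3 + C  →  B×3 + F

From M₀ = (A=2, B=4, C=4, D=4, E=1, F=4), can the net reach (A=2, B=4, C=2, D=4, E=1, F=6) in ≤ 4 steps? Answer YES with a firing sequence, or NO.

step 1: fire T2:  (A=2, B=4, C=4, D=4, E=1, F=4) → (A=2, B=4, C=3, D=4, E=1, F=5)
step 2: fire T2:  (A=2, B=4, C=3, D=4, E=1, F=5) → (A=2, B=4, C=2, D=4, E=1, F=6)

YES — reachable via ⟨T2, T2⟩ (2 firings)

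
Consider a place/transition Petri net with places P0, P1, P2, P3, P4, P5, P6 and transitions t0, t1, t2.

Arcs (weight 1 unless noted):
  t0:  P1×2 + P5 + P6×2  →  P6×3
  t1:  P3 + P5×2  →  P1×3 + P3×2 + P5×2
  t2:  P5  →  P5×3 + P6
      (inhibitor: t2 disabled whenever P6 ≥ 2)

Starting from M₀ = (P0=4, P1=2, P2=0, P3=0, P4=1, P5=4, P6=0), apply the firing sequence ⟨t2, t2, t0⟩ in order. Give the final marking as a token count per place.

step 1: fire t2:  (P0=4, P1=2, P2=0, P3=0, P4=1, P5=4, P6=0) → (P0=4, P1=2, P2=0, P3=0, P4=1, P5=6, P6=1)
step 2: fire t2:  (P0=4, P1=2, P2=0, P3=0, P4=1, P5=6, P6=1) → (P0=4, P1=2, P2=0, P3=0, P4=1, P5=8, P6=2)
step 3: fire t0:  (P0=4, P1=2, P2=0, P3=0, P4=1, P5=8, P6=2) → (P0=4, P1=0, P2=0, P3=0, P4=1, P5=7, P6=3)

(P0=4, P1=0, P2=0, P3=0, P4=1, P5=7, P6=3)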